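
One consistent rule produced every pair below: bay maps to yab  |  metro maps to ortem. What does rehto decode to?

other

It's just the letters in reverse order.
Decoding rehto: then reverse → other.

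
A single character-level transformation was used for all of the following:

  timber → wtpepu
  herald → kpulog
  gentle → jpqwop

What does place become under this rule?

The shift depends on letter class: consonant t→w is +3, but vowel i→t is +11. The rule splits by letter class: vowels +11, consonants +3.
On place: p(cons)+3=s, l(cons)+3=o, a(vowel)+11=l, c(cons)+3=f, e(vowel)+11=p.

solfp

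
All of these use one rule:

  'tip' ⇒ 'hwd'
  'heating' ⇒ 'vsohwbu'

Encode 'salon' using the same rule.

gozcb

Compare letters: t→h is +14, i→w is +14, p→d is +14 — a constant shift. It's a constant shift of +14 (ROT14).
For salon: s+14=g, a+14=o, l+14=z, o+14=c, n+14=b.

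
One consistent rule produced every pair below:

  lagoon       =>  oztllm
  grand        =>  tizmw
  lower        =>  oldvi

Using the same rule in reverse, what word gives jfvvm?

queen

Letters are reflected about the middle of the alphabet (position → 25−position): Atbash.
Decoding jfvvm: j↔q, f↔u, v↔e, v↔e, m↔n.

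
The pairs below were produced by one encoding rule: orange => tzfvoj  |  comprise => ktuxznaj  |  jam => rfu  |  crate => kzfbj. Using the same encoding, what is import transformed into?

nuxtzb

The rule splits by letter class: vowels +5, consonants +8.
On import: i(vowel)+5=n, m(cons)+8=u, p(cons)+8=x, o(vowel)+5=t, r(cons)+8=z, t(cons)+8=b.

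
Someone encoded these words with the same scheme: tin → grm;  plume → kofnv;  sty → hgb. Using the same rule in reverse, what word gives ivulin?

reform

Each pair mirrors across the alphabet (t↔g, i↔r, n↔m): positions sum to 25. This is the alphabet-reversal cipher (Atbash): a becomes z, b becomes y, etc.
Decoding ivulin: i↔r, v↔e, u↔f, l↔o, i↔r, n↔m.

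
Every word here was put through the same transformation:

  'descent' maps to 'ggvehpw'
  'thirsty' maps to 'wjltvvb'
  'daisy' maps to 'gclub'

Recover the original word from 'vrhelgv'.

Shifts by position in descent: pos 0: d→g (+3), pos 1: e→g (+2), pos 2: s→v (+3), pos 3: c→e (+2) — repeating every 2. It's a Vigenère-style cipher with numeric key [3,2]: position i shifts by key[i mod 2].
Reversing it on vrhelgv: v−3=s, r−2=p, h−3=e, e−2=c, l−3=i, g−2=e, v−3=s.

species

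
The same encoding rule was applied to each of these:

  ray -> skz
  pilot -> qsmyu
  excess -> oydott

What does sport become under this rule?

tqysu

The shift depends on letter class: consonant r→s is +1, but vowel a→k is +10. Vowels shift forward by 10 and consonants shift forward by 1.
Applying it to sport: s(cons)+1=t, p(cons)+1=q, o(vowel)+10=y, r(cons)+1=s, t(cons)+1=u.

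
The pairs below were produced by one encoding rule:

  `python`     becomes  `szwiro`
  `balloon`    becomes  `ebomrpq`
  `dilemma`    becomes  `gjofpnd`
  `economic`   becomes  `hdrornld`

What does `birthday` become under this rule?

Shifts by position in python: pos 0: p→s (+3), pos 1: y→z (+1), pos 2: t→w (+3), pos 3: h→i (+1) — repeating every 2. It's a Vigenère-style cipher with numeric key [3,1]: position i shifts by key[i mod 2].
For birthday: b+3=e, i+1=j, r+3=u, t+1=u, h+3=k, d+1=e, a+3=d, y+1=z.

ejuukedz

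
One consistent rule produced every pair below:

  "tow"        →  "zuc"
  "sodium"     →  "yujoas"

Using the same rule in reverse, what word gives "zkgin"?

Each letter is shifted forward by 6 in the alphabet (a Caesar shift of +6).
Reversing it on zkgin: z−6=t, k−6=e, g−6=a, i−6=c, n−6=h.

teach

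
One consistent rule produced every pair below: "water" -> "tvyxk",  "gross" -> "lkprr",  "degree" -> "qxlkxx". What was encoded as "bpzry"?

w(22)→t(19) and a(0)→v(21) fit y≡7x+21 (mod 26); the inverse of 7 mod 26 is 15. Each letter's alphabet position (a=0..z=25) is mapped through 7·x+21 mod 26 — an affine cipher.
Reversing it on bpzry: b(1)→15·(1−21)≡12=m; p(15)→15·(15−21)≡14=o; z(25)→15·(25−21)≡8=i; r(17)→15·(17−21)≡18=s; y(24)→15·(24−21)≡19=t (all mod 26).

moist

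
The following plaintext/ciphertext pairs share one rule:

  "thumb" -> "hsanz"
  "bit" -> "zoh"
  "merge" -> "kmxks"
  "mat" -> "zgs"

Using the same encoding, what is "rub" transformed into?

hax

The output letters match the input read backwards, each shifted +6: thumb reversed is bmuht. Read the word backwards and shift each letter +6.
For rub: reverse → bur; then shift: b+6=h, u+6=a, r+6=x.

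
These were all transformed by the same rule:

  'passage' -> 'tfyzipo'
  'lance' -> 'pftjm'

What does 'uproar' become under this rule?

yuxvia

The shift increases by 1 at each position, starting from +4: 4, 5, 6, ….
On uproar: u+4=y, p+5=u, r+6=x, o+7=v, a+8=i, r+9=a.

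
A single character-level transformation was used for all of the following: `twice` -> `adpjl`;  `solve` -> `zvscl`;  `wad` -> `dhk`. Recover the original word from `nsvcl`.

glove

Compare letters: t→a is +7, w→d is +7, i→p is +7 — a constant shift. Each letter is shifted forward by 7 in the alphabet (a Caesar shift of +7).
Reversing it on nsvcl: n−7=g, s−7=l, v−7=o, c−7=v, l−7=e.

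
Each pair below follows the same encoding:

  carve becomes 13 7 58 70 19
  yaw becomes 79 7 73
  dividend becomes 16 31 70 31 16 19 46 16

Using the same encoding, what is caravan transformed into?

Each letter becomes 3×(its alphabet position, a=1..z=26) + 4.
Applying it to caravan: c=3→13, a=1→7, r=18→58, a=1→7, v=22→70, a=1→7, n=14→46.

13 7 58 7 70 7 46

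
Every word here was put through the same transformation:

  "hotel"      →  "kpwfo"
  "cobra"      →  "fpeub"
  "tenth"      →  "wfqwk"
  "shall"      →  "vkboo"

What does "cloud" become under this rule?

fopvg

The shift depends on letter class: consonant h→k is +3, but vowel o→p is +1. Vowels shift forward by 1 and consonants shift forward by 3.
Applying it to cloud: c(cons)+3=f, l(cons)+3=o, o(vowel)+1=p, u(vowel)+1=v, d(cons)+3=g.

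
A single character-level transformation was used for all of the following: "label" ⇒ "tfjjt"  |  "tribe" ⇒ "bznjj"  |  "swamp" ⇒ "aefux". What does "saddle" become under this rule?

The shift depends on letter class: consonant l→t is +8, but vowel a→f is +5. The rule splits by letter class: vowels +5, consonants +8.
On saddle: s(cons)+8=a, a(vowel)+5=f, d(cons)+8=l, d(cons)+8=l, l(cons)+8=t, e(vowel)+5=j.

aflltj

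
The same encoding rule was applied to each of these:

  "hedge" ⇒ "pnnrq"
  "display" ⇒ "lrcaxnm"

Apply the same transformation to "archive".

In hedge: h→p is +8, e→n is +9, d→n is +10, g→r is +11 — the shift increases by 1 each position. Letter i (0-indexed) is shifted by i+8, so successive shifts are 8, 9, 10, ….
For archive: a+8=i, r+9=a, c+10=m, h+11=s, i+12=u, v+13=i, e+14=s.

iamsuis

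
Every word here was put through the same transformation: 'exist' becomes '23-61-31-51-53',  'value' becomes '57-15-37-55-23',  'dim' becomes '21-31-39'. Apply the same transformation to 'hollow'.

e(#5)→23 and x(#24)→61: differences scale by 2, so n = 2·pos + 13. The formula is n = 2×(alphabet index, a=1) + 13.
Applying it to hollow: h=8→29, o=15→43, l=12→37, l=12→37, o=15→43, w=23→59.

29-43-37-37-43-59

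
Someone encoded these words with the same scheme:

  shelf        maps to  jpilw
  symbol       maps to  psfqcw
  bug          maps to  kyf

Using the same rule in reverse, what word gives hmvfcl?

The output letters match the input read backwards, each shifted +4: shelf reversed is flehs. The word is reversed, then every letter is shifted forward by 4.
Undoing it on hmvfcl: shift back: h−4=d, m−4=i, v−4=r, f−4=b, c−4=y, l−4=h → dirbyh; then reverse → hybrid.

hybrid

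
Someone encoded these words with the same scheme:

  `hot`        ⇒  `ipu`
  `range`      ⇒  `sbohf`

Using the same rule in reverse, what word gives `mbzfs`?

layer

Compare letters: h→i is +1, o→p is +1, t→u is +1 — a constant shift. Each letter is shifted forward by 1 in the alphabet (a Caesar shift of +1).
Reversing it on mbzfs: m−1=l, b−1=a, z−1=y, f−1=e, s−1=r.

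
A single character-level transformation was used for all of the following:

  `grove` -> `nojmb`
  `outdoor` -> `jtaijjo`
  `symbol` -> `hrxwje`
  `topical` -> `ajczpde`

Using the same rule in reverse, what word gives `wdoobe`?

barrel

Treating letters as 0–25, the rule is x ↦ 19x + 3 (mod 26).
Undoing it on wdoobe: w(22)→11·(22−3)≡1=b; d(3)→11·(3−3)≡0=a; o(14)→11·(14−3)≡17=r; o(14)→11·(14−3)≡17=r; b(1)→11·(1−3)≡4=e; e(4)→11·(4−3)≡11=l (all mod 26).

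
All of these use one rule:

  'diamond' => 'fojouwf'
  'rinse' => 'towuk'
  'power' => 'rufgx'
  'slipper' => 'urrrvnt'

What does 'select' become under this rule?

ukugic

Shifts by position in diamond: pos 0: d→f (+2), pos 1: i→o (+6), pos 2: a→j (+9), pos 3: m→o (+2), pos 4: o→u (+6), pos 5: n→w (+9) — repeating every 3. The shifts repeat in a cycle of length 3: positions 0,1,… shift by +2, +6, +9, then the pattern repeats.
For select: s+2=u, e+6=k, l+9=u, e+2=g, c+6=i, t+9=c.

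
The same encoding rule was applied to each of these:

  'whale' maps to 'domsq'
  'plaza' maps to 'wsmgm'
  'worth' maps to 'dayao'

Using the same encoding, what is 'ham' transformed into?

The shift depends on letter class: consonant w→d is +7, but vowel a→m is +12. The rule splits by letter class: vowels +12, consonants +7.
For ham: h(cons)+7=o, a(vowel)+12=m, m(cons)+7=t.

omt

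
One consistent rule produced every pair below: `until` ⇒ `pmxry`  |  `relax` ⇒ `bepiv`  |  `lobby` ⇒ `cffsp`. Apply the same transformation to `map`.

teq

The output letters match the input read backwards, each shifted +4: until reversed is litnu. Read the word backwards and shift each letter +4.
On map: reverse → pam; then shift: p+4=t, a+4=e, m+4=q.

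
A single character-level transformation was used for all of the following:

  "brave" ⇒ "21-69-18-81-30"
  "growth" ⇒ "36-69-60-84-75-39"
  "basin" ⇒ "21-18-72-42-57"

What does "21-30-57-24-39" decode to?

b(#2)→21 and r(#18)→69: differences scale by 3, so n = 3·pos + 15. The formula is n = 3×(alphabet index, a=1) + 15.
Reversing it on 21-30-57-24-39: 21→(21−15)÷3=2=b, 30→(30−15)÷3=5=e, 57→(57−15)÷3=14=n, 24→(24−15)÷3=3=c, 39→(39−15)÷3=8=h.

bench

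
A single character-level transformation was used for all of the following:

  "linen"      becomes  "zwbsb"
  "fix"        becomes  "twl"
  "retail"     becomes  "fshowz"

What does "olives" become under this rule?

Compare letters: l→z is +14, i→w is +14, n→b is +14 — a constant shift. Each letter is shifted forward by 14 in the alphabet (a Caesar shift of +14).
Applying it to olives: o+14=c, l+14=z, i+14=w, v+14=j, e+14=s, s+14=g.

czwjsg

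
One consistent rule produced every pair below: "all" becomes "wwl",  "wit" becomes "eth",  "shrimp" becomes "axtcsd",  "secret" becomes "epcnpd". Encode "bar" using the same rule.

The output letters match the input read backwards, each shifted +11: all reversed is lla. Two steps: reverse the string, then apply a Caesar shift of +11.
For bar: reverse → rab; then shift: r+11=c, a+11=l, b+11=m.

clm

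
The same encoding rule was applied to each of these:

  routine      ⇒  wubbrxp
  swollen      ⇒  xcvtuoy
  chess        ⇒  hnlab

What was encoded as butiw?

woman

In routine: r→w is +5, o→u is +6, u→b is +7, t→b is +8 — the shift increases by 1 each position. The shift increases by 1 at each position, starting from +5: 5, 6, 7, ….
Decoding butiw: b−5=w, u−6=o, t−7=m, i−8=a, w−9=n.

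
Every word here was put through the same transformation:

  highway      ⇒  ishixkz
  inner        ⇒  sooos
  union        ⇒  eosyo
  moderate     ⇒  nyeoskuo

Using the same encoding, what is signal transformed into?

The shift depends on letter class: consonant h→i is +1, but vowel i→s is +10. Vowels shift forward by 10 and consonants shift forward by 1.
For signal: s(cons)+1=t, i(vowel)+10=s, g(cons)+1=h, n(cons)+1=o, a(vowel)+10=k, l(cons)+1=m.

tshokm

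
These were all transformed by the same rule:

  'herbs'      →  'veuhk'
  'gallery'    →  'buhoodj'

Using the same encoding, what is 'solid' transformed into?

glorv

Read the word backwards and shift each letter +3.
For solid: reverse → dilos; then shift: d+3=g, i+3=l, l+3=o, o+3=r, s+3=v.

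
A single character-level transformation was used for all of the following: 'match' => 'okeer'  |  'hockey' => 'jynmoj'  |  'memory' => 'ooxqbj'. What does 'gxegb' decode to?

enter

Shifts by position in match: pos 0: m→o (+2), pos 1: a→k (+10), pos 2: t→e (+11), pos 3: c→e (+2), pos 4: h→r (+10) — repeating every 3. It's a Vigenère-style cipher with numeric key [2,10,11]: position i shifts by key[i mod 3].
Reversing it on gxegb: g−2=e, x−10=n, e−11=t, g−2=e, b−10=r.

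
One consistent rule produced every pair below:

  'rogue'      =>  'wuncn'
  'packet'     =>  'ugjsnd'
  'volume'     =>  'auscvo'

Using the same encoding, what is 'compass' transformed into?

In rogue: r→w is +5, o→u is +6, g→n is +7, u→c is +8 — the shift increases by 1 each position. Letter i (0-indexed) is shifted by i+5, so successive shifts are 5, 6, 7, ….
Applying it to compass: c+5=h, o+6=u, m+7=t, p+8=x, a+9=j, s+10=c, s+11=d.

hutxjcd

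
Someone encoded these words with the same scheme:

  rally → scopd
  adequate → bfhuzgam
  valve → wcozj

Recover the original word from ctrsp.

The shift increases by 1 at each position, starting from +1: 1, 2, 3, ….
Undoing it on ctrsp: c−1=b, t−2=r, r−3=o, s−4=o, p−5=k.

brook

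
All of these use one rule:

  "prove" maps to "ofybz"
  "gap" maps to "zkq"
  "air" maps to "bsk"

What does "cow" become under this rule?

The output letters match the input read backwards, each shifted +10: prove reversed is evorp. Two steps: reverse the string, then apply a Caesar shift of +10.
Applying it to cow: reverse → woc; then shift: w+10=g, o+10=y, c+10=m.

gym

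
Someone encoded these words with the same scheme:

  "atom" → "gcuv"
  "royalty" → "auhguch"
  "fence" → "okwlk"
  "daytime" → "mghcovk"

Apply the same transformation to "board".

The shift depends on letter class: consonant t→c is +9, but vowel a→g is +6. Two shifts are in play — +6 for a/e/i/o/u, +9 for every other letter.
Applying it to board: b(cons)+9=k, o(vowel)+6=u, a(vowel)+6=g, r(cons)+9=a, d(cons)+9=m.

kugam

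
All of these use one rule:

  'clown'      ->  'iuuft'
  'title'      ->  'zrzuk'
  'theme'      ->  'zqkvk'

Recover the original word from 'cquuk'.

whole

Shifts by position in clown: pos 0: c→i (+6), pos 1: l→u (+9), pos 2: o→u (+6), pos 3: w→f (+9) — repeating every 2. It's a Vigenère-style cipher with numeric key [6,9]: position i shifts by key[i mod 2].
Reversing it on cquuk: c−6=w, q−9=h, u−6=o, u−9=l, k−6=e.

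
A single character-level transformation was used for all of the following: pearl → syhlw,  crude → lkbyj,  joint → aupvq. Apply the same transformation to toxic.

The output letters match the input read backwards, each shifted +7: pearl reversed is lraep. The word is reversed, then every letter is shifted forward by 7.
Applying it to toxic: reverse → cixot; then shift: c+7=j, i+7=p, x+7=e, o+7=v, t+7=a.

jpeva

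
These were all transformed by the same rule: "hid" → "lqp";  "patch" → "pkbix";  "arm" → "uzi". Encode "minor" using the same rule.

zwvqu

The output letters match the input read backwards, each shifted +8: hid reversed is dih. The word is reversed, then every letter is shifted forward by 8.
For minor: reverse → ronim; then shift: r+8=z, o+8=w, n+8=v, i+8=q, m+8=u.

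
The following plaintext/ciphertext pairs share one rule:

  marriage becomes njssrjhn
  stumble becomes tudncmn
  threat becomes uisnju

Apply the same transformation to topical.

The shift depends on letter class: consonant m→n is +1, but vowel a→j is +9. Two shifts are in play — +9 for a/e/i/o/u, +1 for every other letter.
For topical: t(cons)+1=u, o(vowel)+9=x, p(cons)+1=q, i(vowel)+9=r, c(cons)+1=d, a(vowel)+9=j, l(cons)+1=m.

uxqrdjm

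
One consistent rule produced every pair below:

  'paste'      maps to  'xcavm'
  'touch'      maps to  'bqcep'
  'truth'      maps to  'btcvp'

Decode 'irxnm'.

A repeating key of period 2 is used — shifts +8, +2 over and over.
Undoing it on irxnm: i−8=a, r−2=p, x−8=p, n−2=l, m−8=e.

apple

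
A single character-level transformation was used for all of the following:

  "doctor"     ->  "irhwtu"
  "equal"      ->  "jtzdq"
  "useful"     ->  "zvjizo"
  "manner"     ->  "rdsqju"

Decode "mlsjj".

Shifts by position in doctor: pos 0: d→i (+5), pos 1: o→r (+3), pos 2: c→h (+5), pos 3: t→w (+3) — repeating every 2. A repeating key of period 2 is used — shifts +5, +3 over and over.
Undoing it on mlsjj: m−5=h, l−3=i, s−5=n, j−3=g, j−5=e.

hinge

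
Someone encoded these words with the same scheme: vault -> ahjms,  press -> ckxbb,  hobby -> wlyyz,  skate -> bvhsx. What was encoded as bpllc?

scoop

v(21)→a(0) and a(0)→h(7) fit y≡17x+7 (mod 26); the inverse of 17 mod 26 is 23. This is an affine cipher: with a=0,…,z=25, each position x becomes (17x+7) mod 26.
Decoding bpllc: b(1)→23·(1−7)≡18=s; p(15)→23·(15−7)≡2=c; l(11)→23·(11−7)≡14=o; l(11)→23·(11−7)≡14=o; c(2)→23·(2−7)≡15=p (all mod 26).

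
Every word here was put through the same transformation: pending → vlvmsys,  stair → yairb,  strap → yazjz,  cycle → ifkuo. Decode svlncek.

modesty

In pending: p→v is +6, e→l is +7, n→v is +8, d→m is +9 — the shift increases by 1 each position. Letter i (0-indexed) is shifted by i+6, so successive shifts are 6, 7, 8, ….
Undoing it on svlncek: s−6=m, v−7=o, l−8=d, n−9=e, c−10=s, e−11=t, k−12=y.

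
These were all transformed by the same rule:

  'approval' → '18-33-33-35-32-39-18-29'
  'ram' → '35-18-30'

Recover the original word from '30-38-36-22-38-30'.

Each letter is replaced by its alphabet position (a=1..z=26) + 17.
Undoing it on 30-38-36-22-38-30: 30→(30−17)÷1=13=m, 38→(38−17)÷1=21=u, 36→(36−17)÷1=19=s, 22→(22−17)÷1=5=e, 38→(38−17)÷1=21=u, 30→(30−17)÷1=13=m.

museum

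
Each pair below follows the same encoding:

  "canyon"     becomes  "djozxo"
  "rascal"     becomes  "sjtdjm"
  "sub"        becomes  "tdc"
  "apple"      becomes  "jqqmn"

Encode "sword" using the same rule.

The shift depends on letter class: consonant c→d is +1, but vowel a→j is +9. Vowels shift forward by 9 and consonants shift forward by 1.
Applying it to sword: s(cons)+1=t, w(cons)+1=x, o(vowel)+9=x, r(cons)+1=s, d(cons)+1=e.

txxse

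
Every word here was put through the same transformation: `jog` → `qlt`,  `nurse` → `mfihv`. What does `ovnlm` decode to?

Each letter is replaced by its mirror in the alphabet: a↔z, b↔y, c↔x, and so on (the Atbash cipher).
Reversing it on ovnlm: o↔l, v↔e, n↔m, l↔o, m↔n.

lemon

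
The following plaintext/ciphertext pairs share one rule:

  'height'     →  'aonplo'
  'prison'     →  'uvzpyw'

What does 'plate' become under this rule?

The output letters match the input read backwards, each shifted +7: height reversed is thgieh. Two steps: reverse the string, then apply a Caesar shift of +7.
On plate: reverse → etalp; then shift: e+7=l, t+7=a, a+7=h, l+7=s, p+7=w.

lahsw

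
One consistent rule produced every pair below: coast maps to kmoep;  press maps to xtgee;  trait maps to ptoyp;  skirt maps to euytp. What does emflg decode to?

solve

c(2)→k(10) and o(14)→m(12) fit y≡11x+14 (mod 26); the inverse of 11 mod 26 is 19. Each letter's alphabet position (a=0..z=25) is mapped through 11·x+14 mod 26 — an affine cipher.
Decoding emflg: e(4)→19·(4−14)≡18=s; m(12)→19·(12−14)≡14=o; f(5)→19·(5−14)≡11=l; l(11)→19·(11−14)≡21=v; g(6)→19·(6−14)≡4=e (all mod 26).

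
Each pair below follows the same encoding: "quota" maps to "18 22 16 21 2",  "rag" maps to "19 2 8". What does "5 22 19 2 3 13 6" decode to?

q is letter #17 and maps to 18: an offset of 1. The number is (letter's place in the alphabet, a=1) + 1.
Decoding 5 22 19 2 3 13 6: 5→(5−1)÷1=4=d, 22→(22−1)÷1=21=u, 19→(19−1)÷1=18=r, 2→(2−1)÷1=1=a, 3→(3−1)÷1=2=b, 13→(13−1)÷1=12=l, 6→(6−1)÷1=5=e.

durable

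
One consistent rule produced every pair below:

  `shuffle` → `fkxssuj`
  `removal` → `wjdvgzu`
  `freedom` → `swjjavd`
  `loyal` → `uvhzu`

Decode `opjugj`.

s(18)→f(5) and h(7)→k(10) fit y≡9x+25 (mod 26); the inverse of 9 mod 26 is 3. Each letter's alphabet position (a=0..z=25) is mapped through 9·x+25 mod 26 — an affine cipher.
Reversing it on opjugj: o(14)→3·(14−25)≡19=t; p(15)→3·(15−25)≡22=w; j(9)→3·(9−25)≡4=e; u(20)→3·(20−25)≡11=l; g(6)→3·(6−25)≡21=v; j(9)→3·(9−25)≡4=e (all mod 26).

twelve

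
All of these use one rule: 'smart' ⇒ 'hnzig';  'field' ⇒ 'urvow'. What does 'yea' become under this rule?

Each pair mirrors across the alphabet (s↔h, m↔n, a↔z): positions sum to 25. This is the alphabet-reversal cipher (Atbash): a becomes z, b becomes y, etc.
Applying it to yea: y↔b, e↔v, a↔z.

bvz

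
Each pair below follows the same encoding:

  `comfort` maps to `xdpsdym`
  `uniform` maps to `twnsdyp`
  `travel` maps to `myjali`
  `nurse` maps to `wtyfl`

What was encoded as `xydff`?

c(2)→x(23) and o(14)→d(3) fit y≡7x+9 (mod 26); the inverse of 7 mod 26 is 15. Treating letters as 0–25, the rule is x ↦ 7x + 9 (mod 26).
Decoding xydff: x(23)→15·(23−9)≡2=c; y(24)→15·(24−9)≡17=r; d(3)→15·(3−9)≡14=o; f(5)→15·(5−9)≡18=s; f(5)→15·(5−9)≡18=s (all mod 26).

cross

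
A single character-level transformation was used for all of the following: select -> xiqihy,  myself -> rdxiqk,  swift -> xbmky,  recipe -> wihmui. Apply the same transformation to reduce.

wiiyhi

The shift depends on letter class: consonant s→x is +5, but vowel e→i is +4. The rule splits by letter class: vowels +4, consonants +5.
For reduce: r(cons)+5=w, e(vowel)+4=i, d(cons)+5=i, u(vowel)+4=y, c(cons)+5=h, e(vowel)+4=i.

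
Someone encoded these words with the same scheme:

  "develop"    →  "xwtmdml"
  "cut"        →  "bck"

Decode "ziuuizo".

The output letters match the input read backwards, each shifted +8: develop reversed is poleved. Read the word backwards and shift each letter +8.
Reversing it on ziuuizo: shift back: z−8=r, i−8=a, u−8=m, u−8=m, i−8=a, z−8=r, o−8=g → rammarg; then reverse → grammar.

grammar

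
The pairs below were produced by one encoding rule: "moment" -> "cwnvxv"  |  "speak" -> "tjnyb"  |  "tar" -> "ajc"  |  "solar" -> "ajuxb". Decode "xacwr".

intro

The output letters match the input read backwards, each shifted +9: moment reversed is tnemom. Read the word backwards and shift each letter +9.
Decoding xacwr: shift back: x−9=o, a−9=r, c−9=t, w−9=n, r−9=i → ortni; then reverse → intro.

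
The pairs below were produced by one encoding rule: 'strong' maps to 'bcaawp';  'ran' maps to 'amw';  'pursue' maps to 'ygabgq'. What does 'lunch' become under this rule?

ugwlq

The shift depends on letter class: consonant s→b is +9, but vowel o→a is +12. Two shifts are in play — +12 for a/e/i/o/u, +9 for every other letter.
For lunch: l(cons)+9=u, u(vowel)+12=g, n(cons)+9=w, c(cons)+9=l, h(cons)+9=q.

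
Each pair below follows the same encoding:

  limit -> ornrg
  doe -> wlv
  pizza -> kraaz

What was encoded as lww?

This is the alphabet-reversal cipher (Atbash): a becomes z, b becomes y, etc.
Undoing it on lww: l↔o, w↔d, w↔d.

odd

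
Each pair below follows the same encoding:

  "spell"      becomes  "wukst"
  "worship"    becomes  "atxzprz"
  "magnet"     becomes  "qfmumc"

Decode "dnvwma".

Each letter shifts forward by (position + 4), i.e. 4, 5, 6, … — the shift grows by one for each successive letter.
Reversing it on dnvwma: d−4=z, n−5=i, v−6=p, w−7=p, m−8=e, a−9=r.

zipper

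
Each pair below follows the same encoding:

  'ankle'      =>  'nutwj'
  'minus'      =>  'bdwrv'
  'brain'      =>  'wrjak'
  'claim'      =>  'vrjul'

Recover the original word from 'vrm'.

The output letters match the input read backwards, each shifted +9: ankle reversed is elkna. Read the word backwards and shift each letter +9.
Reversing it on vrm: shift back: v−9=m, r−9=i, m−9=d → mid; then reverse → dim.

dim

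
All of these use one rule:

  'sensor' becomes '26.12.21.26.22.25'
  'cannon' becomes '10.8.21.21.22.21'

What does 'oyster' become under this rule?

s is letter #19 and maps to 26: an offset of 7. The number is (letter's place in the alphabet, a=1) + 7.
Applying it to oyster: o=15→22, y=25→32, s=19→26, t=20→27, e=5→12, r=18→25.

22.32.26.27.12.25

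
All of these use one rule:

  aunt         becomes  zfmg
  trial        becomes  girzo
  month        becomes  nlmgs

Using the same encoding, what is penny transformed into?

Each pair mirrors across the alphabet (a↔z, u↔f, n↔m): positions sum to 25. Each letter is replaced by its mirror in the alphabet: a↔z, b↔y, c↔x, and so on (the Atbash cipher).
On penny: p↔k, e↔v, n↔m, n↔m, y↔b.

kvmmb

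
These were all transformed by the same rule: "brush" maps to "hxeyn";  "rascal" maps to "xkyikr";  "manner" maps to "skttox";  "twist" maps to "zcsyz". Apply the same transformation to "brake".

hxkqo

The shift depends on letter class: consonant b→h is +6, but vowel u→e is +10. Vowels shift forward by 10 and consonants shift forward by 6.
On brake: b(cons)+6=h, r(cons)+6=x, a(vowel)+10=k, k(cons)+6=q, e(vowel)+10=o.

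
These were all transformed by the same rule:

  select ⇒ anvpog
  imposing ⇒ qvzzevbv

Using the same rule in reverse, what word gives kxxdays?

In select: s→a is +8, e→n is +9, l→v is +10, e→p is +11 — the shift increases by 1 each position. The shift increases by 1 at each position, starting from +8: 8, 9, 10, ….
Undoing it on kxxdays: k−8=c, x−9=o, x−10=n, d−11=s, a−12=o, y−13=l, s−14=e.

console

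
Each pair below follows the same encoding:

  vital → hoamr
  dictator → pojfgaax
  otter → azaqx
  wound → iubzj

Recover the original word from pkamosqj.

Shifts by position in vital: pos 0: v→h (+12), pos 1: i→o (+6), pos 2: t→a (+7), pos 3: a→m (+12), pos 4: l→r (+6) — repeating every 3. A repeating key of period 3 is used — shifts +12, +6, +7 over and over.
Undoing it on pkamosqj: p−12=d, k−6=e, a−7=t, m−12=a, o−6=i, s−7=l, q−12=e, j−6=d.

detailed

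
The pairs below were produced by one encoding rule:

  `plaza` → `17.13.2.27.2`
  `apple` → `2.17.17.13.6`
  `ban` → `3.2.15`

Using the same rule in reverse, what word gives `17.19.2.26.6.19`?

p is letter #16 and maps to 17: an offset of 1. Each letter is replaced by its alphabet position (a=1..z=26) + 1.
Reversing it on 17.19.2.26.6.19: 17→(17−1)÷1=16=p, 19→(19−1)÷1=18=r, 2→(2−1)÷1=1=a, 26→(26−1)÷1=25=y, 6→(6−1)÷1=5=e, 19→(19−1)÷1=18=r.

prayer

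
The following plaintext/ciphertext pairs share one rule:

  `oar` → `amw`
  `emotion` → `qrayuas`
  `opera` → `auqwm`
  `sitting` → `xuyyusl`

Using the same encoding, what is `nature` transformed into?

smygwq

The shift depends on letter class: consonant r→w is +5, but vowel o→a is +12. Vowels shift forward by 12 and consonants shift forward by 5.
For nature: n(cons)+5=s, a(vowel)+12=m, t(cons)+5=y, u(vowel)+12=g, r(cons)+5=w, e(vowel)+12=q.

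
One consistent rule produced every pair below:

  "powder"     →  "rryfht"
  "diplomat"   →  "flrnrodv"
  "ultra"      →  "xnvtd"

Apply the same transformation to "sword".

uyrtf

The shift depends on letter class: consonant p→r is +2, but vowel o→r is +3. Vowels shift forward by 3 and consonants shift forward by 2.
For sword: s(cons)+2=u, w(cons)+2=y, o(vowel)+3=r, r(cons)+2=t, d(cons)+2=f.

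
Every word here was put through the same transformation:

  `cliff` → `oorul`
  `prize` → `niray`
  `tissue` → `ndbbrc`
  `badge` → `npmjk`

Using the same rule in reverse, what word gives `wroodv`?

muffin

The word is reversed, then every letter is shifted forward by 9.
Decoding wroodv: shift back: w−9=n, r−9=i, o−9=f, o−9=f, d−9=u, v−9=m → niffum; then reverse → muffin.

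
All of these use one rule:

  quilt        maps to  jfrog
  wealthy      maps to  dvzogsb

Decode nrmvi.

Each pair mirrors across the alphabet (q↔j, u↔f, i↔r): positions sum to 25. Each letter is replaced by its mirror in the alphabet: a↔z, b↔y, c↔x, and so on (the Atbash cipher).
Reversing it on nrmvi: n↔m, r↔i, m↔n, v↔e, i↔r.

miner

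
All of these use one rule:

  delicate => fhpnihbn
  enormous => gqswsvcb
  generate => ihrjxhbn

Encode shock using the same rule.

ukshq

In delicate: d→f is +2, e→h is +3, l→p is +4, i→n is +5 — the shift increases by 1 each position. Letter i (0-indexed) is shifted by i+2, so successive shifts are 2, 3, 4, ….
For shock: s+2=u, h+3=k, o+4=s, c+5=h, k+6=q.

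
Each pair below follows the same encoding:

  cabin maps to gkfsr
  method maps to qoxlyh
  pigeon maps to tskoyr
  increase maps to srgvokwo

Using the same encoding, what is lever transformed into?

pozov

Two shifts are in play — +10 for a/e/i/o/u, +4 for every other letter.
Applying it to lever: l(cons)+4=p, e(vowel)+10=o, v(cons)+4=z, e(vowel)+10=o, r(cons)+4=v.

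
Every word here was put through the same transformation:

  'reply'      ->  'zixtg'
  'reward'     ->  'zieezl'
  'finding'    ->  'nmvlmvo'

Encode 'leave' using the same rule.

tiedi

The shift depends on letter class: consonant r→z is +8, but vowel e→i is +4. Vowels shift forward by 4 and consonants shift forward by 8.
On leave: l(cons)+8=t, e(vowel)+4=i, a(vowel)+4=e, v(cons)+8=d, e(vowel)+4=i.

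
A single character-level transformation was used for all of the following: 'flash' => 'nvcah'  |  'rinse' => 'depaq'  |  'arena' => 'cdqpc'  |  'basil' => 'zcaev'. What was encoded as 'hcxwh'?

This is an affine cipher: with a=0,…,z=25, each position x becomes (23x+2) mod 26.
Decoding hcxwh: h(7)→17·(7−2)≡7=h; c(2)→17·(2−2)≡0=a; x(23)→17·(23−2)≡19=t; w(22)→17·(22−2)≡2=c; h(7)→17·(7−2)≡7=h (all mod 26).

hatch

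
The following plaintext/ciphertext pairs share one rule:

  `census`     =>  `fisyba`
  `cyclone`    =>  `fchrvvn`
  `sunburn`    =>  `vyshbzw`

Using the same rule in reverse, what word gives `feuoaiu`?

In census: c→f is +3, e→i is +4, n→s is +5, s→y is +6 — the shift increases by 1 each position. The shift increases by 1 at each position, starting from +3: 3, 4, 5, ….
Undoing it on feuoaiu: f−3=c, e−4=a, u−5=p, o−6=i, a−7=t, i−8=a, u−9=l.

capital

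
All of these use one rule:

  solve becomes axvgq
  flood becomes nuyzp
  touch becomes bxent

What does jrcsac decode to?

bishop

The shift increases by 1 at each position, starting from +8: 8, 9, 10, ….
Reversing it on jrcsac: j−8=b, r−9=i, c−10=s, s−11=h, a−12=o, c−13=p.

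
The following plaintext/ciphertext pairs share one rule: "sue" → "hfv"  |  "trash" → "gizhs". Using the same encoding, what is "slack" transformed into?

hozxp

Letters are reflected about the middle of the alphabet (position → 25−position): Atbash.
Applying it to slack: s↔h, l↔o, a↔z, c↔x, k↔p.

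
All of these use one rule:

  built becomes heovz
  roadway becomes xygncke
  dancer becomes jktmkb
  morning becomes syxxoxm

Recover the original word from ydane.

study

Shifts by position in built: pos 0: b→h (+6), pos 1: u→e (+10), pos 2: i→o (+6), pos 3: l→v (+10) — repeating every 2. The shifts repeat in a cycle of length 2: positions 0,1,… shift by +6, +10, then the pattern repeats.
Decoding ydane: y−6=s, d−10=t, a−6=u, n−10=d, e−6=y.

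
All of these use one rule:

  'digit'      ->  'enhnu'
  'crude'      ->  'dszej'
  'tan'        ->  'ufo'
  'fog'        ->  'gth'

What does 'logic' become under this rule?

The shift depends on letter class: consonant d→e is +1, but vowel i→n is +5. The rule splits by letter class: vowels +5, consonants +1.
On logic: l(cons)+1=m, o(vowel)+5=t, g(cons)+1=h, i(vowel)+5=n, c(cons)+1=d.

mthnd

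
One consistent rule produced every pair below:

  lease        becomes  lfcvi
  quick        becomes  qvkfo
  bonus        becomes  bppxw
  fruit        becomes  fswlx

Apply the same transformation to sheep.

Letter i (0-indexed) is shifted by i+0, so successive shifts are 0, 1, 2, ….
On sheep: s+0=s, h+1=i, e+2=g, e+3=h, p+4=t.

sight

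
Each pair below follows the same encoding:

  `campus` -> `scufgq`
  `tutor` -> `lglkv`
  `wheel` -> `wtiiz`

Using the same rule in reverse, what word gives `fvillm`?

pretty

Each letter's alphabet position (a=0..z=25) is mapped through 21·x+2 mod 26 — an affine cipher.
Reversing it on fvillm: f(5)→5·(5−2)≡15=p; v(21)→5·(21−2)≡17=r; i(8)→5·(8−2)≡4=e; l(11)→5·(11−2)≡19=t; l(11)→5·(11−2)≡19=t; m(12)→5·(12−2)≡24=y (all mod 26).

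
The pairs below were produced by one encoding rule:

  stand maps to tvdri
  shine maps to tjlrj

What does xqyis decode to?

woven

In stand: s→t is +1, t→v is +2, a→d is +3, n→r is +4 — the shift increases by 1 each position. Letter i (0-indexed) is shifted by i+1, so successive shifts are 1, 2, 3, ….
Undoing it on xqyis: x−1=w, q−2=o, y−3=v, i−4=e, s−5=n.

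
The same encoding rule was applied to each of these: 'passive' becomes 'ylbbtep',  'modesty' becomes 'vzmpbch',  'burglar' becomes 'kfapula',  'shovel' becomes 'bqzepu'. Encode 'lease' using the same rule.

uplbp

The shift depends on letter class: consonant p→y is +9, but vowel a→l is +11. The rule splits by letter class: vowels +11, consonants +9.
On lease: l(cons)+9=u, e(vowel)+11=p, a(vowel)+11=l, s(cons)+9=b, e(vowel)+11=p.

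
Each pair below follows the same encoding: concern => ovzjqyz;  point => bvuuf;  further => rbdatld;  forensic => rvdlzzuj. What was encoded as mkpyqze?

Shifts by position in concern: pos 0: c→o (+12), pos 1: o→v (+7), pos 2: n→z (+12), pos 3: c→j (+7) — repeating every 2. The shifts repeat in a cycle of length 2: positions 0,1,… shift by +12, +7, then the pattern repeats.
Undoing it on mkpyqze: m−12=a, k−7=d, p−12=d, y−7=r, q−12=e, z−7=s, e−12=s.

address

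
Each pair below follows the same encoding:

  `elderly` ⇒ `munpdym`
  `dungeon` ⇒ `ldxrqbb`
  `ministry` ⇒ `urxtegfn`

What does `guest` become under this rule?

In elderly: e→m is +8, l→u is +9, d→n is +10, e→p is +11 — the shift increases by 1 each position. Letter i (0-indexed) is shifted by i+8, so successive shifts are 8, 9, 10, ….
Applying it to guest: g+8=o, u+9=d, e+10=o, s+11=d, t+12=f.

ododf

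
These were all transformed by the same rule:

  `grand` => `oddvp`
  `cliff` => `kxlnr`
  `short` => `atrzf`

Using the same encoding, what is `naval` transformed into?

vmyix

Shifts by position in grand: pos 0: g→o (+8), pos 1: r→d (+12), pos 2: a→d (+3), pos 3: n→v (+8), pos 4: d→p (+12) — repeating every 3. A repeating key of period 3 is used — shifts +8, +12, +3 over and over.
On naval: n+8=v, a+12=m, v+3=y, a+8=i, l+12=x.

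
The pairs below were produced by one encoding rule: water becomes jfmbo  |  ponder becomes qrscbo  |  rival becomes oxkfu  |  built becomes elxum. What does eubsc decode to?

blend

w(22)→j(9) and a(0)→f(5) fit y≡25x+5 (mod 26); the inverse of 25 mod 26 is 25. Treating letters as 0–25, the rule is x ↦ 25x + 5 (mod 26).
Reversing it on eubsc: e(4)→25·(4−5)≡1=b; u(20)→25·(20−5)≡11=l; b(1)→25·(1−5)≡4=e; s(18)→25·(18−5)≡13=n; c(2)→25·(2−5)≡3=d (all mod 26).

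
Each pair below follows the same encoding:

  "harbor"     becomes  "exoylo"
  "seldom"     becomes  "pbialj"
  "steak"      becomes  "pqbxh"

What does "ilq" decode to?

Compare letters: h→e is +23, a→x is +23, r→o is +23 — a constant shift. Each letter is shifted forward by 23 in the alphabet (a Caesar shift of +23).
Reversing it on ilq: i−23=l, l−23=o, q−23=t.

lot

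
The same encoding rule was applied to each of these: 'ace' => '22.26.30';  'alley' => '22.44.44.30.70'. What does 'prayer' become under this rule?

52.56.22.70.30.56

a(#1)→22 and c(#3)→26: differences scale by 2, so n = 2·pos + 20. The formula is n = 2×(alphabet index, a=1) + 20.
Applying it to prayer: p=16→52, r=18→56, a=1→22, y=25→70, e=5→30, r=18→56.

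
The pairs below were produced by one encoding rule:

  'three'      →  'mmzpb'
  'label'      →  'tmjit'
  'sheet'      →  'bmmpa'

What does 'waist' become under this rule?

baqie

The output letters match the input read backwards, each shifted +8: three reversed is eerht. Read the word backwards and shift each letter +8.
Applying it to waist: reverse → tsiaw; then shift: t+8=b, s+8=a, i+8=q, a+8=i, w+8=e.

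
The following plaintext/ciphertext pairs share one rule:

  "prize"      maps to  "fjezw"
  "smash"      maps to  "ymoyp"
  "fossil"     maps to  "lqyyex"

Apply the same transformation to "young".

This is an affine cipher: with a=0,…,z=25, each position x becomes (15x+14) mod 26.
For young: y(24)→15·24+14≡10=k; o(14)→15·14+14≡16=q; u(20)→15·20+14≡2=c; n(13)→15·13+14≡1=b; g(6)→15·6+14≡0=a (all mod 26).

kqcba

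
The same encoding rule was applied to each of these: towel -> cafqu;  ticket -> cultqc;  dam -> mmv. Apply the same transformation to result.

aqbguc

Vowels shift forward by 12 and consonants shift forward by 9.
Applying it to result: r(cons)+9=a, e(vowel)+12=q, s(cons)+9=b, u(vowel)+12=g, l(cons)+9=u, t(cons)+9=c.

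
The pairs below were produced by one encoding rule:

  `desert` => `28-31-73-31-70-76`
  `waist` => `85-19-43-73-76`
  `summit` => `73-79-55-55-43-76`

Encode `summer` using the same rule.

d(#4)→28 and e(#5)→31: differences scale by 3, so n = 3·pos + 16. With a=1..z=26, the number is 3·pos + 16.
On summer: s=19→73, u=21→79, m=13→55, m=13→55, e=5→31, r=18→70.

73-79-55-55-31-70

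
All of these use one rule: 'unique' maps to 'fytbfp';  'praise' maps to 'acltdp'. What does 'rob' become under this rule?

czm

Compare letters: u→f is +11, n→y is +11, i→t is +11 — a constant shift. This is a Caesar cipher with shift 11.
On rob: r+11=c, o+11=z, b+11=m.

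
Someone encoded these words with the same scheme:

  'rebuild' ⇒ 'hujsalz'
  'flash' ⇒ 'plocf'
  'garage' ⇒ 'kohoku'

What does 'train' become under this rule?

xhoab

r(17)→h(7) and e(4)→u(20) fit y≡21x+14 (mod 26); the inverse of 21 mod 26 is 5. Each letter's alphabet position (a=0..z=25) is mapped through 21·x+14 mod 26 — an affine cipher.
On train: t(19)→21·19+14≡23=x; r(17)→21·17+14≡7=h; a(0)→21·0+14≡14=o; i(8)→21·8+14≡0=a; n(13)→21·13+14≡1=b (all mod 26).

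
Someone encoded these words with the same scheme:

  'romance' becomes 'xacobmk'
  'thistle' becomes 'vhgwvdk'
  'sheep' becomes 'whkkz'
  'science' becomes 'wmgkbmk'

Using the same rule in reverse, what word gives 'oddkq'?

r(17)→x(23) and o(14)→a(0) fit y≡25x+14 (mod 26); the inverse of 25 mod 26 is 25. Treating letters as 0–25, the rule is x ↦ 25x + 14 (mod 26).
Reversing it on oddkq: o(14)→25·(14−14)≡0=a; d(3)→25·(3−14)≡11=l; d(3)→25·(3−14)≡11=l; k(10)→25·(10−14)≡4=e; q(16)→25·(16−14)≡24=y (all mod 26).

alley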